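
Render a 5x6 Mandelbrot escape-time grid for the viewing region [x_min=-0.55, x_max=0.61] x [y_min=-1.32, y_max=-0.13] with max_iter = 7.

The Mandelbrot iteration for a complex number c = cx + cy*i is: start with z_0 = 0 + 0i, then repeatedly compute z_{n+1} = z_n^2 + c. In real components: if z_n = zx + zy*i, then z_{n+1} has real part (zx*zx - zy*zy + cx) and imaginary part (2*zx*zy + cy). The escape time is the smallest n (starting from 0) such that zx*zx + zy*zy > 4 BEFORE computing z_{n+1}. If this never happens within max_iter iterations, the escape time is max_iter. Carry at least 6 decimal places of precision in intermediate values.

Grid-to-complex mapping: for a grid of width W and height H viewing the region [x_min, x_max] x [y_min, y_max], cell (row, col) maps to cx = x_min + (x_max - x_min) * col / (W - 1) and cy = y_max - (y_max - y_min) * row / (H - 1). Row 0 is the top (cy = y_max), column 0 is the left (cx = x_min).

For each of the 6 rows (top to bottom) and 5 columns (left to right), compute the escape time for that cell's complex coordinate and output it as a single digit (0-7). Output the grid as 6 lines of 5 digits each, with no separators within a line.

Answer: 77774
77774
77773
47743
35432
32222

Derivation:
(row=0, col=0): c = -0.5500 + -0.1300i → escape time 7
(row=0, col=1): c = -0.2600 + -0.1300i → escape time 7
(row=0, col=2): c = 0.0300 + -0.1300i → escape time 7
(row=0, col=3): c = 0.3200 + -0.1300i → escape time 7
(row=0, col=4): c = 0.6100 + -0.1300i → escape time 4
(row=1, col=0): c = -0.5500 + -0.3680i → escape time 7
(row=1, col=1): c = -0.2600 + -0.3680i → escape time 7
(row=1, col=2): c = 0.0300 + -0.3680i → escape time 7
(row=1, col=3): c = 0.3200 + -0.3680i → escape time 7
(row=1, col=4): c = 0.6100 + -0.3680i → escape time 4
(row=2, col=0): c = -0.5500 + -0.6060i → escape time 7
(row=2, col=1): c = -0.2600 + -0.6060i → escape time 7
(row=2, col=2): c = 0.0300 + -0.6060i → escape time 7
(row=2, col=3): c = 0.3200 + -0.6060i → escape time 7
(row=2, col=4): c = 0.6100 + -0.6060i → escape time 3
(row=3, col=0): c = -0.5500 + -0.8440i → escape time 4
(row=3, col=1): c = -0.2600 + -0.8440i → escape time 7
(row=3, col=2): c = 0.0300 + -0.8440i → escape time 7
(row=3, col=3): c = 0.3200 + -0.8440i → escape time 4
(row=3, col=4): c = 0.6100 + -0.8440i → escape time 3
(row=4, col=0): c = -0.5500 + -1.0820i → escape time 3
(row=4, col=1): c = -0.2600 + -1.0820i → escape time 5
(row=4, col=2): c = 0.0300 + -1.0820i → escape time 4
(row=4, col=3): c = 0.3200 + -1.0820i → escape time 3
(row=4, col=4): c = 0.6100 + -1.0820i → escape time 2
(row=5, col=0): c = -0.5500 + -1.3200i → escape time 3
(row=5, col=1): c = -0.2600 + -1.3200i → escape time 2
(row=5, col=2): c = 0.0300 + -1.3200i → escape time 2
(row=5, col=3): c = 0.3200 + -1.3200i → escape time 2
(row=5, col=4): c = 0.6100 + -1.3200i → escape time 2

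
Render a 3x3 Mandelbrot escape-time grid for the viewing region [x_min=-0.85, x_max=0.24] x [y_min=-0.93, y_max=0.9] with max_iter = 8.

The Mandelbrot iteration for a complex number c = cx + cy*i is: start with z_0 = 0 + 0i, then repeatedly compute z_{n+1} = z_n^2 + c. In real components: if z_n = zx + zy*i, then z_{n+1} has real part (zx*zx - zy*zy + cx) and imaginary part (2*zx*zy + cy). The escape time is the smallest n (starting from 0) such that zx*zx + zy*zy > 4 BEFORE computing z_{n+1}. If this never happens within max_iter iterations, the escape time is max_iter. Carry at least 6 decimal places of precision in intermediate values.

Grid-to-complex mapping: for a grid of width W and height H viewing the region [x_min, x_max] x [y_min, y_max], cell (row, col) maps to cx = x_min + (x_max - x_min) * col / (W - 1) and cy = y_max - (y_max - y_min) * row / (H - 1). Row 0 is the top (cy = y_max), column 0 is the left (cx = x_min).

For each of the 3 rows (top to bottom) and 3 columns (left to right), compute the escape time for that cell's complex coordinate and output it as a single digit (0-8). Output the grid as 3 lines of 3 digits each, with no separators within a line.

Answer: 364
888
354

Derivation:
(row=0, col=0): c = -0.8500 + 0.9000i → escape time 3
(row=0, col=1): c = -0.3050 + 0.9000i → escape time 6
(row=0, col=2): c = 0.2400 + 0.9000i → escape time 4
(row=1, col=0): c = -0.8500 + -0.0150i → escape time 8
(row=1, col=1): c = -0.3050 + -0.0150i → escape time 8
(row=1, col=2): c = 0.2400 + -0.0150i → escape time 8
(row=2, col=0): c = -0.8500 + -0.9300i → escape time 3
(row=2, col=1): c = -0.3050 + -0.9300i → escape time 5
(row=2, col=2): c = 0.2400 + -0.9300i → escape time 4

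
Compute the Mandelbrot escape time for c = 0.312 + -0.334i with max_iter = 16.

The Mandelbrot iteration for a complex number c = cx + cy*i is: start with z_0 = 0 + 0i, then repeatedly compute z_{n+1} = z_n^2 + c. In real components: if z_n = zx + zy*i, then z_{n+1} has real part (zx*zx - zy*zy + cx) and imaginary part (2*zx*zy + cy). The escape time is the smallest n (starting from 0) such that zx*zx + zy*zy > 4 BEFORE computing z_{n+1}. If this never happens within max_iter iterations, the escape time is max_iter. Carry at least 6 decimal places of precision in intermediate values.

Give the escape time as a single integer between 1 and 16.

z_0 = 0 + 0i, c = 0.3120 + -0.3340i
Iter 1: z = 0.3120 + -0.3340i, |z|^2 = 0.2089
Iter 2: z = 0.2978 + -0.5424i, |z|^2 = 0.3829
Iter 3: z = 0.1065 + -0.6570i, |z|^2 = 0.4430
Iter 4: z = -0.1084 + -0.4739i, |z|^2 = 0.2363
Iter 5: z = 0.0992 + -0.2313i, |z|^2 = 0.0633
Iter 6: z = 0.2683 + -0.3799i, |z|^2 = 0.2163
Iter 7: z = 0.2397 + -0.5379i, |z|^2 = 0.3468
Iter 8: z = 0.0802 + -0.5919i, |z|^2 = 0.3567
Iter 9: z = -0.0319 + -0.4289i, |z|^2 = 0.1850
Iter 10: z = 0.1291 + -0.3067i, |z|^2 = 0.1107
Iter 11: z = 0.2346 + -0.4132i, |z|^2 = 0.2258
Iter 12: z = 0.1963 + -0.5279i, |z|^2 = 0.3172
Iter 13: z = 0.0719 + -0.5413i, |z|^2 = 0.2982
Iter 14: z = 0.0242 + -0.4118i, |z|^2 = 0.1702
Iter 15: z = 0.1430 + -0.3539i, |z|^2 = 0.1457

Answer: 16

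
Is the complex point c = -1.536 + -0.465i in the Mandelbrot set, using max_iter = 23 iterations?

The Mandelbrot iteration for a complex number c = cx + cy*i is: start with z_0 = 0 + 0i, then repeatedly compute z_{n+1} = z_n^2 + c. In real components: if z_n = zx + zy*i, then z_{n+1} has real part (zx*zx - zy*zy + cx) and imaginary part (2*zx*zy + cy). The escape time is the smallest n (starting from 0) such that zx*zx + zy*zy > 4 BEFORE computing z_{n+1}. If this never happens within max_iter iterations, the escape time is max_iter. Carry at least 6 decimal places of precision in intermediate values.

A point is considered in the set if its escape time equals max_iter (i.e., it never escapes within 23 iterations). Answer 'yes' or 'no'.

Answer: no

Derivation:
z_0 = 0 + 0i, c = -1.5360 + -0.4650i
Iter 1: z = -1.5360 + -0.4650i, |z|^2 = 2.5755
Iter 2: z = 0.6071 + 0.9635i, |z|^2 = 1.2968
Iter 3: z = -2.0958 + 0.7048i, |z|^2 = 4.8889
Escaped at iteration 3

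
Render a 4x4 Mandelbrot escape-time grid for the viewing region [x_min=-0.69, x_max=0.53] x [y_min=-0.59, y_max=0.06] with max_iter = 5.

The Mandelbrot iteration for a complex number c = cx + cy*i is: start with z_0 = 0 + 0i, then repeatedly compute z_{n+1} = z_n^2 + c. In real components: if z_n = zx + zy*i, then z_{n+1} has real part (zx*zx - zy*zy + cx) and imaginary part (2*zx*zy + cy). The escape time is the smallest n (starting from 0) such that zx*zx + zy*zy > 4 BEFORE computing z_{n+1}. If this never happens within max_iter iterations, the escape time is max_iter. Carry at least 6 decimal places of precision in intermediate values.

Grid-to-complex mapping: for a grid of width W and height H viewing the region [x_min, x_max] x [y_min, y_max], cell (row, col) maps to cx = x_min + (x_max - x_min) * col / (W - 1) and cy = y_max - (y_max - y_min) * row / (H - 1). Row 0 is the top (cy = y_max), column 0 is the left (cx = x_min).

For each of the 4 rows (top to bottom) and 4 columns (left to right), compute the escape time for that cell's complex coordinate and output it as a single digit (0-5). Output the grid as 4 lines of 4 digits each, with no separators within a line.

(row=0, col=0): c = -0.6900 + 0.0600i → escape time 5
(row=0, col=1): c = -0.2833 + 0.0600i → escape time 5
(row=0, col=2): c = 0.1233 + 0.0600i → escape time 5
(row=0, col=3): c = 0.5300 + 0.0600i → escape time 5
(row=1, col=0): c = -0.6900 + -0.1567i → escape time 5
(row=1, col=1): c = -0.2833 + -0.1567i → escape time 5
(row=1, col=2): c = 0.1233 + -0.1567i → escape time 5
(row=1, col=3): c = 0.5300 + -0.1567i → escape time 5
(row=2, col=0): c = -0.6900 + -0.3733i → escape time 5
(row=2, col=1): c = -0.2833 + -0.3733i → escape time 5
(row=2, col=2): c = 0.1233 + -0.3733i → escape time 5
(row=2, col=3): c = 0.5300 + -0.3733i → escape time 5
(row=3, col=0): c = -0.6900 + -0.5900i → escape time 5
(row=3, col=1): c = -0.2833 + -0.5900i → escape time 5
(row=3, col=2): c = 0.1233 + -0.5900i → escape time 5
(row=3, col=3): c = 0.5300 + -0.5900i → escape time 4

Answer: 5555
5555
5555
5554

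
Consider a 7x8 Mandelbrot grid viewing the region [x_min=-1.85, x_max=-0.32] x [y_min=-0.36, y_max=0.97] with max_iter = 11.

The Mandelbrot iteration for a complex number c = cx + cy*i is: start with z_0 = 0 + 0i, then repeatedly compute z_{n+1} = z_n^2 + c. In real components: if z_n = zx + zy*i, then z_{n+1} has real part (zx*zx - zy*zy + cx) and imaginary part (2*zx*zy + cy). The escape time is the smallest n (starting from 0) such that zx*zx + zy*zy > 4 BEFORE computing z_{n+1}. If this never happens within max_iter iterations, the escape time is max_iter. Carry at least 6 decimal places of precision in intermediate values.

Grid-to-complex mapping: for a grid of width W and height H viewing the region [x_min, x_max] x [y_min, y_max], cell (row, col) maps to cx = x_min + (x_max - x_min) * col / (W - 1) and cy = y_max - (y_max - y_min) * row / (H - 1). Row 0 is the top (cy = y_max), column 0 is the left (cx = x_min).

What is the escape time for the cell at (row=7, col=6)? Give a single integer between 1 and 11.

z_0 = 0 + 0i, c = -0.3200 + -0.3600i
Iter 1: z = -0.3200 + -0.3600i, |z|^2 = 0.2320
Iter 2: z = -0.3472 + -0.1296i, |z|^2 = 0.1373
Iter 3: z = -0.2162 + -0.2700i, |z|^2 = 0.1197
Iter 4: z = -0.3461 + -0.2432i, |z|^2 = 0.1790
Iter 5: z = -0.2593 + -0.1916i, |z|^2 = 0.1040
Iter 6: z = -0.2895 + -0.2606i, |z|^2 = 0.1517
Iter 7: z = -0.3041 + -0.2091i, |z|^2 = 0.1362
Iter 8: z = -0.2712 + -0.2328i, |z|^2 = 0.1278
Iter 9: z = -0.3006 + -0.2337i, |z|^2 = 0.1450
Iter 10: z = -0.2842 + -0.2195i, |z|^2 = 0.1290

Answer: 11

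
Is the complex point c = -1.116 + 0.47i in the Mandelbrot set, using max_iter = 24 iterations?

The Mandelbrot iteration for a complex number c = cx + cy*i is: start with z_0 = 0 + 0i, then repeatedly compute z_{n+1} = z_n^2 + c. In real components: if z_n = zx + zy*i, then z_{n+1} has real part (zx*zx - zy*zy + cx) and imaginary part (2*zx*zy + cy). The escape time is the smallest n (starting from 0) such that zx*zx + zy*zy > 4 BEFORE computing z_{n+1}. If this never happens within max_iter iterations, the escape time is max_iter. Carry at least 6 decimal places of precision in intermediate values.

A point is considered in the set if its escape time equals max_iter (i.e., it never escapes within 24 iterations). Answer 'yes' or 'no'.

Answer: no

Derivation:
z_0 = 0 + 0i, c = -1.1160 + 0.4700i
Iter 1: z = -1.1160 + 0.4700i, |z|^2 = 1.4664
Iter 2: z = -0.0914 + -0.5790i, |z|^2 = 0.3436
Iter 3: z = -1.4429 + 0.5759i, |z|^2 = 2.4137
Iter 4: z = 0.6344 + -1.1920i, |z|^2 = 1.8232
Iter 5: z = -2.1343 + -1.0423i, |z|^2 = 5.6418
Escaped at iteration 5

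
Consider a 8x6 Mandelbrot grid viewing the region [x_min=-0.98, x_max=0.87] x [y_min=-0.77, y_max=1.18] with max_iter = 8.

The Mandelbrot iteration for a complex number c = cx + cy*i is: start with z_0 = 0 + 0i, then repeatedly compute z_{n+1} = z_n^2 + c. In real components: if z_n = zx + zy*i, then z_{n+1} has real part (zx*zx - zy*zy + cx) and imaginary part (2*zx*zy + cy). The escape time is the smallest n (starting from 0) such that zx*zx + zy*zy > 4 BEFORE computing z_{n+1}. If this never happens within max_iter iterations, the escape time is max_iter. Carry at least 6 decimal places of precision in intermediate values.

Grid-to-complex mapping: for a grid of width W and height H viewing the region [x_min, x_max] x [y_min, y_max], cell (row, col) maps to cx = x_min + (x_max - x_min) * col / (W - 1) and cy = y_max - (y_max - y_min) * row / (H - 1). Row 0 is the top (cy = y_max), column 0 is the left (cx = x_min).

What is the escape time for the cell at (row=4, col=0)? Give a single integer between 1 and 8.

z_0 = 0 + 0i, c = -0.9800 + -0.3800i
Iter 1: z = -0.9800 + -0.3800i, |z|^2 = 1.1048
Iter 2: z = -0.1640 + 0.3648i, |z|^2 = 0.1600
Iter 3: z = -1.0862 + -0.4997i, |z|^2 = 1.4294
Iter 4: z = -0.0499 + 0.7054i, |z|^2 = 0.5001
Iter 5: z = -1.4751 + -0.4503i, |z|^2 = 2.3789
Iter 6: z = 0.9933 + 0.9487i, |z|^2 = 1.8865
Iter 7: z = -0.8934 + 1.5045i, |z|^2 = 3.0617

Answer: 8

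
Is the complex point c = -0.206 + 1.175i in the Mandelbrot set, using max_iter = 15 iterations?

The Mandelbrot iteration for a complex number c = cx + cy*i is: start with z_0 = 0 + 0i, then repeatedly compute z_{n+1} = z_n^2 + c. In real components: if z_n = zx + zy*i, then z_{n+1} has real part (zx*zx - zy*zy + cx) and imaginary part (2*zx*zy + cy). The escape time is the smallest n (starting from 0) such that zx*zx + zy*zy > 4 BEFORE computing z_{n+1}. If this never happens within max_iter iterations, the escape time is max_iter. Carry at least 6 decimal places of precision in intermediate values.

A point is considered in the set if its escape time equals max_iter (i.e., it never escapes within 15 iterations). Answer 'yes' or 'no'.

Answer: no

Derivation:
z_0 = 0 + 0i, c = -0.2060 + 1.1750i
Iter 1: z = -0.2060 + 1.1750i, |z|^2 = 1.4231
Iter 2: z = -1.5442 + 0.6909i, |z|^2 = 2.8619
Iter 3: z = 1.7012 + -0.9588i, |z|^2 = 3.8132
Iter 4: z = 1.7688 + -2.0870i, |z|^2 = 7.4843
Escaped at iteration 4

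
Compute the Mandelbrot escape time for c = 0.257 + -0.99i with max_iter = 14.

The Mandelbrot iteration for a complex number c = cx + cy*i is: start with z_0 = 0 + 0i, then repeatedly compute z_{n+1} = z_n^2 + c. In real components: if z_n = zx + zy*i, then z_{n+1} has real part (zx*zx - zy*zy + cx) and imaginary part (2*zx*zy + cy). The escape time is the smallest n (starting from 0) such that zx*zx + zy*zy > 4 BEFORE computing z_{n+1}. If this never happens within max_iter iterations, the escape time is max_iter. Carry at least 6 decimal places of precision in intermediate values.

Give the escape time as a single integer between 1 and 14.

Answer: 4

Derivation:
z_0 = 0 + 0i, c = 0.2570 + -0.9900i
Iter 1: z = 0.2570 + -0.9900i, |z|^2 = 1.0461
Iter 2: z = -0.6571 + -1.4989i, |z|^2 = 2.6783
Iter 3: z = -1.5579 + 0.9797i, |z|^2 = 3.3867
Iter 4: z = 1.7242 + -4.0423i, |z|^2 = 19.3135
Escaped at iteration 4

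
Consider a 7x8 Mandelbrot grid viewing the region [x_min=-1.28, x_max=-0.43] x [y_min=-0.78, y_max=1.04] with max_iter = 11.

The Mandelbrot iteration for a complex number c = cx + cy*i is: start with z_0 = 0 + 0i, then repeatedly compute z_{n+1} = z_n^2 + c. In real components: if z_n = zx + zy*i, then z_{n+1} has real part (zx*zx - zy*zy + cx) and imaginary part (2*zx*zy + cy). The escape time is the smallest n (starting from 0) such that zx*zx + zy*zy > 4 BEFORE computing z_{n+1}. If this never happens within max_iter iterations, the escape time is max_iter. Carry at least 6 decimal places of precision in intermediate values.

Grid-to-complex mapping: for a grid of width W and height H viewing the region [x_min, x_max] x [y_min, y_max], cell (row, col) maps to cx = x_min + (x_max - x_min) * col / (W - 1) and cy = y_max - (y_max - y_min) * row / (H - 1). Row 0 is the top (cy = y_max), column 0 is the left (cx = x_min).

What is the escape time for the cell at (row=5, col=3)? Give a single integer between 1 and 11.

Answer: 11

Derivation:
z_0 = 0 + 0i, c = -0.8550 + -0.2600i
Iter 1: z = -0.8550 + -0.2600i, |z|^2 = 0.7986
Iter 2: z = -0.1916 + 0.1846i, |z|^2 = 0.0708
Iter 3: z = -0.8524 + -0.3307i, |z|^2 = 0.8359
Iter 4: z = -0.2378 + 0.3038i, |z|^2 = 0.1489
Iter 5: z = -0.8907 + -0.4045i, |z|^2 = 0.9570
Iter 6: z = -0.2252 + 0.4606i, |z|^2 = 0.2629
Iter 7: z = -1.0165 + -0.4675i, |z|^2 = 1.2517
Iter 8: z = -0.0404 + 0.6904i, |z|^2 = 0.4782
Iter 9: z = -1.3300 + -0.3157i, |z|^2 = 1.8685
Iter 10: z = 0.8142 + 0.5798i, |z|^2 = 0.9990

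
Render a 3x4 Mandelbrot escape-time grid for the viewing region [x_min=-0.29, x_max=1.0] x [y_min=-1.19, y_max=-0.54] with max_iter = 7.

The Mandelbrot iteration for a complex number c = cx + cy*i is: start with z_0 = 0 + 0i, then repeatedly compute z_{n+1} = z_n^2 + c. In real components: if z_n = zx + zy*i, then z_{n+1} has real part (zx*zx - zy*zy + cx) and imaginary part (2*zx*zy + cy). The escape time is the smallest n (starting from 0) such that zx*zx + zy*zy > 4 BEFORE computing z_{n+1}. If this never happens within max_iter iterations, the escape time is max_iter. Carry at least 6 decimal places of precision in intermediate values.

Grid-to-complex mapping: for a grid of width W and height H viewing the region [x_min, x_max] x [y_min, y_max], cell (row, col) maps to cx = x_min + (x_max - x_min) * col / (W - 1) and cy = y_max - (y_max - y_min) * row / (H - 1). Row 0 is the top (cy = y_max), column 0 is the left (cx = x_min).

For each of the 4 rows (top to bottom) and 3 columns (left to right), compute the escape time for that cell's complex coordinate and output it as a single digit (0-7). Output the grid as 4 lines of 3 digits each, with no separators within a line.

Answer: 772
752
532
322

Derivation:
(row=0, col=0): c = -0.2900 + -0.5400i → escape time 7
(row=0, col=1): c = 0.3550 + -0.5400i → escape time 7
(row=0, col=2): c = 1.0000 + -0.5400i → escape time 2
(row=1, col=0): c = -0.2900 + -0.7567i → escape time 7
(row=1, col=1): c = 0.3550 + -0.7567i → escape time 5
(row=1, col=2): c = 1.0000 + -0.7567i → escape time 2
(row=2, col=0): c = -0.2900 + -0.9733i → escape time 5
(row=2, col=1): c = 0.3550 + -0.9733i → escape time 3
(row=2, col=2): c = 1.0000 + -0.9733i → escape time 2
(row=3, col=0): c = -0.2900 + -1.1900i → escape time 3
(row=3, col=1): c = 0.3550 + -1.1900i → escape time 2
(row=3, col=2): c = 1.0000 + -1.1900i → escape time 2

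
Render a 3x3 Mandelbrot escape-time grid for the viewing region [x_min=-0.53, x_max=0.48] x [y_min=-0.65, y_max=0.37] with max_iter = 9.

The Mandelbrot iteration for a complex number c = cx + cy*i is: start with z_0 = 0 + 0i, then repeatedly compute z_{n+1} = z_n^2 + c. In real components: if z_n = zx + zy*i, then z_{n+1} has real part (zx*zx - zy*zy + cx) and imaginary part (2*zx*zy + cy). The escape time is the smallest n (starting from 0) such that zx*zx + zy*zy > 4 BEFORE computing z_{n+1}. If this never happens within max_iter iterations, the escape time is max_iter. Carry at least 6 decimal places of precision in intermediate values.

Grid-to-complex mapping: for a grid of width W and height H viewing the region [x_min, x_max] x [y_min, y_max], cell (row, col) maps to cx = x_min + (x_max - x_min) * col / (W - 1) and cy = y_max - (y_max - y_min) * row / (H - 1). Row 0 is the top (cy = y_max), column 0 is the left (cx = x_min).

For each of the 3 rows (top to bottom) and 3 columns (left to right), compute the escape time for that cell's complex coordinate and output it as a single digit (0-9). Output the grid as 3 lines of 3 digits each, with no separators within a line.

(row=0, col=0): c = -0.5300 + 0.3700i → escape time 9
(row=0, col=1): c = -0.0250 + 0.3700i → escape time 9
(row=0, col=2): c = 0.4800 + 0.3700i → escape time 7
(row=1, col=0): c = -0.5300 + -0.1400i → escape time 9
(row=1, col=1): c = -0.0250 + -0.1400i → escape time 9
(row=1, col=2): c = 0.4800 + -0.1400i → escape time 5
(row=2, col=0): c = -0.5300 + -0.6500i → escape time 9
(row=2, col=1): c = -0.0250 + -0.6500i → escape time 9
(row=2, col=2): c = 0.4800 + -0.6500i → escape time 4

Answer: 997
995
994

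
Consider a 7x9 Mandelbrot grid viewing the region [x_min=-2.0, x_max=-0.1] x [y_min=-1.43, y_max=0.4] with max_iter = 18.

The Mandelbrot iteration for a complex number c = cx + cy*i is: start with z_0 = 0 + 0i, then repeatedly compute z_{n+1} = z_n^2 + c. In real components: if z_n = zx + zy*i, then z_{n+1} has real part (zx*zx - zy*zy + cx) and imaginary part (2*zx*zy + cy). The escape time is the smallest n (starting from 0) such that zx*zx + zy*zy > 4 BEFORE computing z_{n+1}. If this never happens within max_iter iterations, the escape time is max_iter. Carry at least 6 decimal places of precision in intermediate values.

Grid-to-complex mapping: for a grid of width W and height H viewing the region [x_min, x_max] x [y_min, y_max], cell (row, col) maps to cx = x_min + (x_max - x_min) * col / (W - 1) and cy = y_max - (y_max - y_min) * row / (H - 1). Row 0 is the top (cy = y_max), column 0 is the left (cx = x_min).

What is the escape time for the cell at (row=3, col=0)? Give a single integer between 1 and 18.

z_0 = 0 + 0i, c = -2.0000 + -0.2863i
Iter 1: z = -2.0000 + -0.2863i, |z|^2 = 4.0819
Escaped at iteration 1

Answer: 1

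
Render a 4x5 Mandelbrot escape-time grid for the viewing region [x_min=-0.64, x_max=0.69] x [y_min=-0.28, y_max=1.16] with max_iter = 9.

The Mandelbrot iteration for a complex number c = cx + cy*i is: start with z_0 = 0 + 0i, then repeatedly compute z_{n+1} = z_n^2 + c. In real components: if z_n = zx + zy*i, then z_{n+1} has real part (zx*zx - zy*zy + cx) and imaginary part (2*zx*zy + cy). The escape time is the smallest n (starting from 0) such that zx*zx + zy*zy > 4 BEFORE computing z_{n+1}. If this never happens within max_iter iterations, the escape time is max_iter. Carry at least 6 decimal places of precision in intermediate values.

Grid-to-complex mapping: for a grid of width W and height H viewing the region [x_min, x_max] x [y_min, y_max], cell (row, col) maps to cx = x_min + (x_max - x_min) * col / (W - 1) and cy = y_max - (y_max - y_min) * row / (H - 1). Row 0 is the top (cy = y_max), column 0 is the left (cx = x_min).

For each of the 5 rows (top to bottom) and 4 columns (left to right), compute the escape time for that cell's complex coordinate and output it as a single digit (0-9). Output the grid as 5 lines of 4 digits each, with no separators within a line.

(row=0, col=0): c = -0.6400 + 1.1600i → escape time 3
(row=0, col=1): c = -0.1967 + 1.1600i → escape time 4
(row=0, col=2): c = 0.2467 + 1.1600i → escape time 2
(row=0, col=3): c = 0.6900 + 1.1600i → escape time 2
(row=1, col=0): c = -0.6400 + 0.8000i → escape time 4
(row=1, col=1): c = -0.1967 + 0.8000i → escape time 9
(row=1, col=2): c = 0.2467 + 0.8000i → escape time 5
(row=1, col=3): c = 0.6900 + 0.8000i → escape time 3
(row=2, col=0): c = -0.6400 + 0.4400i → escape time 9
(row=2, col=1): c = -0.1967 + 0.4400i → escape time 9
(row=2, col=2): c = 0.2467 + 0.4400i → escape time 9
(row=2, col=3): c = 0.6900 + 0.4400i → escape time 3
(row=3, col=0): c = -0.6400 + 0.0800i → escape time 9
(row=3, col=1): c = -0.1967 + 0.0800i → escape time 9
(row=3, col=2): c = 0.2467 + 0.0800i → escape time 9
(row=3, col=3): c = 0.6900 + 0.0800i → escape time 3
(row=4, col=0): c = -0.6400 + -0.2800i → escape time 9
(row=4, col=1): c = -0.1967 + -0.2800i → escape time 9
(row=4, col=2): c = 0.2467 + -0.2800i → escape time 9
(row=4, col=3): c = 0.6900 + -0.2800i → escape time 3

Answer: 3422
4953
9993
9993
9993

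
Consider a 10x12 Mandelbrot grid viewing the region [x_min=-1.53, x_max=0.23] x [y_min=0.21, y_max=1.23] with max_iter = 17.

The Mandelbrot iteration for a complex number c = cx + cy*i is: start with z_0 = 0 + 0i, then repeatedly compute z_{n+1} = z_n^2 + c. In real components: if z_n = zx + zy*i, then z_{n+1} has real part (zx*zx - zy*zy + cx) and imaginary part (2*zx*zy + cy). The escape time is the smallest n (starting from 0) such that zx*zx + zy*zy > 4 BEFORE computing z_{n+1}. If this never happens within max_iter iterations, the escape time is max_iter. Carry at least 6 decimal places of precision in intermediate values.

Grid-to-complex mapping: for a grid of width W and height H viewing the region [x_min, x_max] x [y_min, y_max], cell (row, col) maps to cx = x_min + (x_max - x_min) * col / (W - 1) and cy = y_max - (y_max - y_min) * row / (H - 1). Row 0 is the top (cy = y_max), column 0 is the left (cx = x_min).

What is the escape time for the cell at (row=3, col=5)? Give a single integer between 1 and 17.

z_0 = 0 + 0i, c = -0.5522 + 0.9518i
Iter 1: z = -0.5522 + 0.9518i, |z|^2 = 1.2109
Iter 2: z = -1.1532 + -0.0994i, |z|^2 = 1.3398
Iter 3: z = 0.7678 + 1.1811i, |z|^2 = 1.9846
Iter 4: z = -1.3577 + 2.7656i, |z|^2 = 9.4919
Escaped at iteration 4

Answer: 4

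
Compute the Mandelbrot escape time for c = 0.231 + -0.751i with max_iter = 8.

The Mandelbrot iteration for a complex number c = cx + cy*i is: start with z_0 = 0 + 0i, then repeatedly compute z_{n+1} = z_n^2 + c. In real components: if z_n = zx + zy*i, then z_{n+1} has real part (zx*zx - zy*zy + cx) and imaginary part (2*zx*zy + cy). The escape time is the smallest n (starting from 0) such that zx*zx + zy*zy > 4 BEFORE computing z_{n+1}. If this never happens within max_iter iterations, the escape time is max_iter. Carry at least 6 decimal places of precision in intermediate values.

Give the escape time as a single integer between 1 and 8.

z_0 = 0 + 0i, c = 0.2310 + -0.7510i
Iter 1: z = 0.2310 + -0.7510i, |z|^2 = 0.6174
Iter 2: z = -0.2796 + -1.0980i, |z|^2 = 1.2837
Iter 3: z = -0.8963 + -0.1369i, |z|^2 = 0.8221
Iter 4: z = 1.0156 + -0.5055i, |z|^2 = 1.2871
Iter 5: z = 1.0070 + -1.7779i, |z|^2 = 4.1748
Escaped at iteration 5

Answer: 5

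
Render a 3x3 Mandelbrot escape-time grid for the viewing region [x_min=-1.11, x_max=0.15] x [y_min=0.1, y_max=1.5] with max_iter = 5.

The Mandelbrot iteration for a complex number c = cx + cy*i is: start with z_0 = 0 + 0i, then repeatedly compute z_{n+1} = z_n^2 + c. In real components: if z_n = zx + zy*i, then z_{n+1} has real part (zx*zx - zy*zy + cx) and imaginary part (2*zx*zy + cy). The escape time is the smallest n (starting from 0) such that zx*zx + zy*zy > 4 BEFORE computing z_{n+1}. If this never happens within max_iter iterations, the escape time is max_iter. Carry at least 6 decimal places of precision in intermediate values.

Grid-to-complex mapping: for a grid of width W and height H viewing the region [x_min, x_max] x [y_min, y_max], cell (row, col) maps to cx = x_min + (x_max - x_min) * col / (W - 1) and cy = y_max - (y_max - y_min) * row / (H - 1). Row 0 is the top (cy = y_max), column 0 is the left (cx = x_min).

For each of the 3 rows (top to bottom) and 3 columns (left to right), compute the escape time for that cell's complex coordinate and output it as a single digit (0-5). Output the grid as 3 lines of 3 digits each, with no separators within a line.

Answer: 222
355
555

Derivation:
(row=0, col=0): c = -1.1100 + 1.5000i → escape time 2
(row=0, col=1): c = -0.4800 + 1.5000i → escape time 2
(row=0, col=2): c = 0.1500 + 1.5000i → escape time 2
(row=1, col=0): c = -1.1100 + 0.8000i → escape time 3
(row=1, col=1): c = -0.4800 + 0.8000i → escape time 5
(row=1, col=2): c = 0.1500 + 0.8000i → escape time 5
(row=2, col=0): c = -1.1100 + 0.1000i → escape time 5
(row=2, col=1): c = -0.4800 + 0.1000i → escape time 5
(row=2, col=2): c = 0.1500 + 0.1000i → escape time 5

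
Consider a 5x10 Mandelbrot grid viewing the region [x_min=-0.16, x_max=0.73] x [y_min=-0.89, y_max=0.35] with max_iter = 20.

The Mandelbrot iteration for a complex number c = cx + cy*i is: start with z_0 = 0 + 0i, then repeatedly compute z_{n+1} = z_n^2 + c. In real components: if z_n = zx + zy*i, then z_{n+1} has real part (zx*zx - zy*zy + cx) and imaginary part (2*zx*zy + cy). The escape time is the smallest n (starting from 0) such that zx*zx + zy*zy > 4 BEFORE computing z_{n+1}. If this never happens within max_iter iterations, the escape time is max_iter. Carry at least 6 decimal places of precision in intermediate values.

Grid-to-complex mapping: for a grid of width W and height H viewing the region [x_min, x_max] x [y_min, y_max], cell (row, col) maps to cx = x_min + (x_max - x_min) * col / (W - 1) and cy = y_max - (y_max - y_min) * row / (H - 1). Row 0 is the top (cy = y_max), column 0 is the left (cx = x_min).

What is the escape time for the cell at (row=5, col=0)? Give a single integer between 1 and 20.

z_0 = 0 + 0i, c = -0.1600 + -0.3389i
Iter 1: z = -0.1600 + -0.3389i, |z|^2 = 0.1404
Iter 2: z = -0.2492 + -0.2304i, |z|^2 = 0.1152
Iter 3: z = -0.1510 + -0.2240i, |z|^2 = 0.0730
Iter 4: z = -0.1874 + -0.2712i, |z|^2 = 0.1087
Iter 5: z = -0.1985 + -0.2372i, |z|^2 = 0.0957
Iter 6: z = -0.1769 + -0.2447i, |z|^2 = 0.0912
Iter 7: z = -0.1886 + -0.2523i, |z|^2 = 0.0992
Iter 8: z = -0.1881 + -0.2437i, |z|^2 = 0.0948
Iter 9: z = -0.1840 + -0.2472i, |z|^2 = 0.0950
Iter 10: z = -0.1872 + -0.2479i, |z|^2 = 0.0965
Iter 11: z = -0.1864 + -0.2460i, |z|^2 = 0.0953
Iter 12: z = -0.1858 + -0.2472i, |z|^2 = 0.0956
Iter 13: z = -0.1866 + -0.2470i, |z|^2 = 0.0958
Iter 14: z = -0.1862 + -0.2467i, |z|^2 = 0.0955
Iter 15: z = -0.1862 + -0.2470i, |z|^2 = 0.0957
Iter 16: z = -0.1863 + -0.2469i, |z|^2 = 0.0957
Iter 17: z = -0.1862 + -0.2469i, |z|^2 = 0.0956
Iter 18: z = -0.1863 + -0.2469i, |z|^2 = 0.0957
Iter 19: z = -0.1863 + -0.2469i, |z|^2 = 0.0957

Answer: 20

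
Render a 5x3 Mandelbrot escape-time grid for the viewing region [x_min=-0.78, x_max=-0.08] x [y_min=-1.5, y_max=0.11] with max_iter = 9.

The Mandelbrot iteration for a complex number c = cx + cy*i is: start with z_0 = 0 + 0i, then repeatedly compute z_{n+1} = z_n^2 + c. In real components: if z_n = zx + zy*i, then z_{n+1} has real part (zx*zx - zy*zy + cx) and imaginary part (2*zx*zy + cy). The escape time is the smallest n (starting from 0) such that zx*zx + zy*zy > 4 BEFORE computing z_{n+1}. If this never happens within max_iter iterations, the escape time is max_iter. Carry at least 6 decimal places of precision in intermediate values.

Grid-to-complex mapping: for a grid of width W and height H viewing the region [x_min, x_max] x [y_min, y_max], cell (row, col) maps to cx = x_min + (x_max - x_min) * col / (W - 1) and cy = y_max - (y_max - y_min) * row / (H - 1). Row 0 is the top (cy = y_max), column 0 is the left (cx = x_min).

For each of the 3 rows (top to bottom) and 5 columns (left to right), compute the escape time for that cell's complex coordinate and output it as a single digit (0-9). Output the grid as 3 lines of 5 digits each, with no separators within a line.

Answer: 99999
49899
22222

Derivation:
(row=0, col=0): c = -0.7800 + 0.1100i → escape time 9
(row=0, col=1): c = -0.6050 + 0.1100i → escape time 9
(row=0, col=2): c = -0.4300 + 0.1100i → escape time 9
(row=0, col=3): c = -0.2550 + 0.1100i → escape time 9
(row=0, col=4): c = -0.0800 + 0.1100i → escape time 9
(row=1, col=0): c = -0.7800 + -0.6950i → escape time 4
(row=1, col=1): c = -0.6050 + -0.6950i → escape time 9
(row=1, col=2): c = -0.4300 + -0.6950i → escape time 8
(row=1, col=3): c = -0.2550 + -0.6950i → escape time 9
(row=1, col=4): c = -0.0800 + -0.6950i → escape time 9
(row=2, col=0): c = -0.7800 + -1.5000i → escape time 2
(row=2, col=1): c = -0.6050 + -1.5000i → escape time 2
(row=2, col=2): c = -0.4300 + -1.5000i → escape time 2
(row=2, col=3): c = -0.2550 + -1.5000i → escape time 2
(row=2, col=4): c = -0.0800 + -1.5000i → escape time 2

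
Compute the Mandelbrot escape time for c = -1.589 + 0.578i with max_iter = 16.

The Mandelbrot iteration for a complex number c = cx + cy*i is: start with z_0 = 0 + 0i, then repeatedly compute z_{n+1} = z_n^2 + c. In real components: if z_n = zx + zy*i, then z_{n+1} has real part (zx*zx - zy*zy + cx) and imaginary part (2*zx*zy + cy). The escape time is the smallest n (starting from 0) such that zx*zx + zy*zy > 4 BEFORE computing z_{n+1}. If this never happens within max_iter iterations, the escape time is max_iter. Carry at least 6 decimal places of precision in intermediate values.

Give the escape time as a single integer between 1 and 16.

Answer: 3

Derivation:
z_0 = 0 + 0i, c = -1.5890 + 0.5780i
Iter 1: z = -1.5890 + 0.5780i, |z|^2 = 2.8590
Iter 2: z = 0.6018 + -1.2589i, |z|^2 = 1.9470
Iter 3: z = -2.8116 + -0.9373i, |z|^2 = 8.7835
Escaped at iteration 3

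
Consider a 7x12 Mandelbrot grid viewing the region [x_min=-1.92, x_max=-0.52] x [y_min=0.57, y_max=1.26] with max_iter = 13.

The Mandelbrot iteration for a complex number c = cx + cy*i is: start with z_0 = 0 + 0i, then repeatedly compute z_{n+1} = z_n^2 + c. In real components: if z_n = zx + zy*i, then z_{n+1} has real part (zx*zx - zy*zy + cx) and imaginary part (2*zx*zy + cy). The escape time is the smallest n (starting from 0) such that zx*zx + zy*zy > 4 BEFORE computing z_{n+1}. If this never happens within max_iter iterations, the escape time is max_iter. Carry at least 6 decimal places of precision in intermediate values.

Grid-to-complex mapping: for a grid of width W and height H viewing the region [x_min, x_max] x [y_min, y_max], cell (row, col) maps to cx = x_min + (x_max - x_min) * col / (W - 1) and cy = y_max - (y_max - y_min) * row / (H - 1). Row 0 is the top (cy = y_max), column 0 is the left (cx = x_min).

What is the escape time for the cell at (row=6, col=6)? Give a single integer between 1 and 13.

Answer: 4

Derivation:
z_0 = 0 + 0i, c = -0.5200 + 0.8836i
Iter 1: z = -0.5200 + 0.8836i, |z|^2 = 1.0512
Iter 2: z = -1.0304 + -0.0353i, |z|^2 = 1.0630
Iter 3: z = 0.5405 + 0.9565i, |z|^2 = 1.2070
Iter 4: z = -1.1427 + 1.9176i, |z|^2 = 4.9829
Escaped at iteration 4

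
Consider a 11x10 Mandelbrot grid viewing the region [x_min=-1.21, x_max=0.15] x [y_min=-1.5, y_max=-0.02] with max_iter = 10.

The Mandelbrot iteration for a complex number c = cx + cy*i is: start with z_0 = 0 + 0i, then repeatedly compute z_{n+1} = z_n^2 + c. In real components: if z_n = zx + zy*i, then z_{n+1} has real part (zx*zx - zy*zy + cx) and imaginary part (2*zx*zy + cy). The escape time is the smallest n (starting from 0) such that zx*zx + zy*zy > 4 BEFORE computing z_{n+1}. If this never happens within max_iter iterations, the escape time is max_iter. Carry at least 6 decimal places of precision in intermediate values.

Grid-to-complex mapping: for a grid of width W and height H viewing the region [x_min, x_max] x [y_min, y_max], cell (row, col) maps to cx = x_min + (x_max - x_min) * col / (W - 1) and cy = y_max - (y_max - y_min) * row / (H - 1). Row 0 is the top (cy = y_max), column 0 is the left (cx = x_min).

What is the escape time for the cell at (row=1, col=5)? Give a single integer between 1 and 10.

z_0 = 0 + 0i, c = -0.5300 + -0.1844i
Iter 1: z = -0.5300 + -0.1844i, |z|^2 = 0.3149
Iter 2: z = -0.2831 + 0.0111i, |z|^2 = 0.0803
Iter 3: z = -0.4500 + -0.1907i, |z|^2 = 0.2388
Iter 4: z = -0.3639 + -0.0128i, |z|^2 = 0.1326
Iter 5: z = -0.3977 + -0.1751i, |z|^2 = 0.1889
Iter 6: z = -0.4025 + -0.0451i, |z|^2 = 0.1640
Iter 7: z = -0.3701 + -0.1481i, |z|^2 = 0.1589
Iter 8: z = -0.4150 + -0.0748i, |z|^2 = 0.1778
Iter 9: z = -0.3634 + -0.1223i, |z|^2 = 0.1470

Answer: 10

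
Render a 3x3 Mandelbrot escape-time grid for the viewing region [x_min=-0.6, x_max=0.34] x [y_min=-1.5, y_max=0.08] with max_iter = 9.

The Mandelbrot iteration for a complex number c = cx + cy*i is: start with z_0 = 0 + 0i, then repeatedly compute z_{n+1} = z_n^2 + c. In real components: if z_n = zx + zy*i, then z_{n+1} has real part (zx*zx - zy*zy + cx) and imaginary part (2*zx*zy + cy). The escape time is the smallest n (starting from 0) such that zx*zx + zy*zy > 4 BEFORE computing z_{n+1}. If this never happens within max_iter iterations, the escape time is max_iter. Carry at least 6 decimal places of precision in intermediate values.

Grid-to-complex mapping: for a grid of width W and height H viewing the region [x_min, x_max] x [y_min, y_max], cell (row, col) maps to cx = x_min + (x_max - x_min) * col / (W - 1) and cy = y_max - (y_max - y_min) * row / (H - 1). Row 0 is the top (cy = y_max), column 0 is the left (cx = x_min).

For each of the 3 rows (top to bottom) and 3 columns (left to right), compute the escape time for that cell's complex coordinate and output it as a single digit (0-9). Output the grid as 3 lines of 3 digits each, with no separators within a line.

(row=0, col=0): c = -0.6000 + 0.0800i → escape time 9
(row=0, col=1): c = -0.1300 + 0.0800i → escape time 9
(row=0, col=2): c = 0.3400 + 0.0800i → escape time 9
(row=1, col=0): c = -0.6000 + -0.7100i → escape time 7
(row=1, col=1): c = -0.1300 + -0.7100i → escape time 9
(row=1, col=2): c = 0.3400 + -0.7100i → escape time 7
(row=2, col=0): c = -0.6000 + -1.5000i → escape time 2
(row=2, col=1): c = -0.1300 + -1.5000i → escape time 2
(row=2, col=2): c = 0.3400 + -1.5000i → escape time 2

Answer: 999
797
222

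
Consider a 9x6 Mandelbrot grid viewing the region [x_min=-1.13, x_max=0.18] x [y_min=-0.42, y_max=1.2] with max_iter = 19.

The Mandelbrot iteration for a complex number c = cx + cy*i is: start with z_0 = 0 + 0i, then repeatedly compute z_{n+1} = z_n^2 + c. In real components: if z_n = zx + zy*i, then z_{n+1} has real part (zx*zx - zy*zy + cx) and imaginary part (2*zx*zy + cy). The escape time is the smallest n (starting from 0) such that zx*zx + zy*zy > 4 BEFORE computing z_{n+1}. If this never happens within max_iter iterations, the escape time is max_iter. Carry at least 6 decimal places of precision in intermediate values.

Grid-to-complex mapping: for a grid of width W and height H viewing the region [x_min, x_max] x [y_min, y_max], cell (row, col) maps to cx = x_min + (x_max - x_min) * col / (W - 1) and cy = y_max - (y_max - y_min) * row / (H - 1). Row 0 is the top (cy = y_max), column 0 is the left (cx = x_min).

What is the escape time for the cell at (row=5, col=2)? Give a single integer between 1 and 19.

z_0 = 0 + 0i, c = -0.8025 + -0.4200i
Iter 1: z = -0.8025 + -0.4200i, |z|^2 = 0.8204
Iter 2: z = -0.3349 + 0.2541i, |z|^2 = 0.1767
Iter 3: z = -0.7549 + -0.5902i, |z|^2 = 0.9182
Iter 4: z = -0.5809 + 0.4711i, |z|^2 = 0.5594
Iter 5: z = -0.6869 + -0.9673i, |z|^2 = 1.4076
Iter 6: z = -1.2664 + 0.9090i, |z|^2 = 2.4300
Iter 7: z = -0.0251 + -2.7223i, |z|^2 = 7.4115
Escaped at iteration 7

Answer: 7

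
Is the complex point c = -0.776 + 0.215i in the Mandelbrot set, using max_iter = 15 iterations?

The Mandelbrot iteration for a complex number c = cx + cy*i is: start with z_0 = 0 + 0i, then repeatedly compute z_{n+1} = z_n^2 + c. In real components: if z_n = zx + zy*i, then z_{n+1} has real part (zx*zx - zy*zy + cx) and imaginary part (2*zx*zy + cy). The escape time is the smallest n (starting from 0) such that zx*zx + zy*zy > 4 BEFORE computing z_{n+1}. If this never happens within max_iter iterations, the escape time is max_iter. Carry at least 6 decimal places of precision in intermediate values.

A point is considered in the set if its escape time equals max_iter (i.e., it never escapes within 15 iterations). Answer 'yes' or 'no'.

Answer: no

Derivation:
z_0 = 0 + 0i, c = -0.7760 + 0.2150i
Iter 1: z = -0.7760 + 0.2150i, |z|^2 = 0.6484
Iter 2: z = -0.2200 + -0.1187i, |z|^2 = 0.0625
Iter 3: z = -0.7417 + 0.2672i, |z|^2 = 0.6215
Iter 4: z = -0.2973 + -0.1814i, |z|^2 = 0.1213
Iter 5: z = -0.7205 + 0.3229i, |z|^2 = 0.6233
Iter 6: z = -0.3611 + -0.2503i, |z|^2 = 0.1931
Iter 7: z = -0.7082 + 0.3958i, |z|^2 = 0.6582
Iter 8: z = -0.4311 + -0.3455i, |z|^2 = 0.3052
Iter 9: z = -0.7096 + 0.5129i, |z|^2 = 0.7666
Iter 10: z = -0.5356 + -0.5129i, |z|^2 = 0.5499
Iter 11: z = -0.7522 + 0.7644i, |z|^2 = 1.1501
Iter 12: z = -0.7945 + -0.9350i, |z|^2 = 1.5054
Iter 13: z = -1.0190 + 1.7006i, |z|^2 = 3.9306
Iter 14: z = -2.6297 + -3.2510i, |z|^2 = 17.4843
Escaped at iteration 14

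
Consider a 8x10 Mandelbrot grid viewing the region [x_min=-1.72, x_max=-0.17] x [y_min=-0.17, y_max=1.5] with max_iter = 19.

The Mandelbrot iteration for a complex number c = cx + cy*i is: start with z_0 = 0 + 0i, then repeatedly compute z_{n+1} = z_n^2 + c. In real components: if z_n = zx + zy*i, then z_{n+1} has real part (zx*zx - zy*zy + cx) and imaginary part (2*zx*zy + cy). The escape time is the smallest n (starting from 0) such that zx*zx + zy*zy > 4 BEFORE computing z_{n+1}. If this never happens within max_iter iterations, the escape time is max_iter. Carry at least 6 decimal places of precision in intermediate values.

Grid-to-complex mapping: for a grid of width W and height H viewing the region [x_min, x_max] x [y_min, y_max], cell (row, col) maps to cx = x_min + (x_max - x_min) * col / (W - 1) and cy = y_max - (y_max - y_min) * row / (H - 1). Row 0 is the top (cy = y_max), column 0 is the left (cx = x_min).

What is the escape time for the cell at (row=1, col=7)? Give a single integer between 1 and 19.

Answer: 2

Derivation:
z_0 = 0 + 0i, c = -0.1700 + 1.3144i
Iter 1: z = -0.1700 + 1.3144i, |z|^2 = 1.7567
Iter 2: z = -1.8689 + 0.8675i, |z|^2 = 4.2453
Escaped at iteration 2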